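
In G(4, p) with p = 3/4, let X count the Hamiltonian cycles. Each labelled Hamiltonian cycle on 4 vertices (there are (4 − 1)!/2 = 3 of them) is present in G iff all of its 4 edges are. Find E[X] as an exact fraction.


K_4 has (4 − 1)!/2 = 3 labelled Hamiltonian cycles.
For each such Hamiltonian cycle H, let X_H = 1 if all 4 edges of H are present in G. Then P[X_H = 1] = p^{4} = (3/4)^{4} = 81/256.
Summing the indicators: E[X] = Σ_H E[X_H] = 3 · p^{4} = 3 · 81/256 = 243/256.
Numerically: E[X] ≈ 0.949.

E[X] = 3 · (3/4)^{4} = 243/256 ≈ 0.949.


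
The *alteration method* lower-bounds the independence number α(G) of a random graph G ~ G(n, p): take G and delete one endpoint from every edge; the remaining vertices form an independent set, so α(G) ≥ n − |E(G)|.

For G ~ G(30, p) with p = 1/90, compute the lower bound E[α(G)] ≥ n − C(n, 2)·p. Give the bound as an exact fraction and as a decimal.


E[|E(G)|] = C(30, 2)·p = 435 · (1/90) = 29/6.
E[α(G)] ≥ n − E[|E(G)|] = 30 − 29/6 = 151/6.
Numerically: ≈ 25.1667.
(This is only a lower bound; the true E[α(G)] may be larger.)

E[α(G)] ≥ 151/6 ≈ 25.1667.


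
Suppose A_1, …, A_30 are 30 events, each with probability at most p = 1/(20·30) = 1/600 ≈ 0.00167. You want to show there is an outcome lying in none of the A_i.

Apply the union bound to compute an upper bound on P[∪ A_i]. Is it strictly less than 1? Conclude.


Union bound: P[∪_{i=1}^{30} A_i] ≤ Σ_i P[A_i] ≤ 30·p = 30·(1/600) = 1/20.
Numerically: 1/20 ≈ 0.05000.
Is 1/20 < 1? YES.
Since P[∪ A_i] ≤ 1/20 < 1, the complement has P[∩ A_i^c] ≥ 1 − 1/20 = 19/20 > 0, so some outcome avoids every A_i.

30·p = 1/20 ≈ 0.05000; existence CERTIFIED by the union bound.


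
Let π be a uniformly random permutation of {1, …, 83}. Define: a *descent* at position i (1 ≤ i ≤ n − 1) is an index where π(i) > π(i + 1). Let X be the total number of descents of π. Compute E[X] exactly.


Write X = Σ X_I over i = 1, …, 82, with X_I the indicator of one descent.
There are 82 indicators.
For each fixed i, the pair (π(i), π(i+1)) is a uniformly random ordered pair of distinct values from {1, …, 83}; by symmetry P[π(i) > π(i+1)] = 1/2.
By linearity: E[X] = 82 · (1/2) = (83 − 1) · (1/2) = 41 ≈ 41.00000.

E[X] = 41 = 41.00000.


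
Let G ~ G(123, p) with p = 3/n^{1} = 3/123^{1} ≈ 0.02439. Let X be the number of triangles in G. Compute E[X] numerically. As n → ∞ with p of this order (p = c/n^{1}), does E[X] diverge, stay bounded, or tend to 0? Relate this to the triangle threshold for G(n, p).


Number of potential triangles: C(123, 3) = 302621.
Each occurs with probability p³ ≈ (0.02439)³ ≈ 1.450937e-05.
By linearity: E[X] = C(123, 3)·p³ ≈ 302621 · 1.450937e-05 ≈ 4.3908.
Here α = 1, so p = 3/n is exactly at the triangle threshold p ~ 1/n. Asymptotically E[X] → c³/6 = 3³/6 = 9/2 ≈ 4.5000, a bounded constant. In this regime the triangle count is asymptotically Poisson(c³/6).

E[X] ≈ 4.3908; in regime p = Θ(1/n^{1}) E[X] stays bounded (at the triangle threshold p ~ 1/n).


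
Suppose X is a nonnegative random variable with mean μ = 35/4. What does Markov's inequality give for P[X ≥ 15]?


μ = E[X] = 35/4, a = 15.
Markov: P[X ≥ 15] ≤ μ/a = (35/4)/15 = 7/12.
Numerically: ≈ 0.583333.
(Since a = 15 > μ = 8.750000, the bound 7/12 is < 1 and informative.)

P[X ≥ 15] ≤ 7/12 ≈ 0.583333.


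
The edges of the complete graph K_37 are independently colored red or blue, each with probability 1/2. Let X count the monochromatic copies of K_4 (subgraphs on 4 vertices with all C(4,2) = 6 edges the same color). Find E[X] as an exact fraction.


Let X = Σ_S X_S over the C(37, 4) = 66045 subsets S of size 4, where X_S = 1 if the K_4 on S is monochromatic.
For a fixed S, the K_4 on S has C(4, 2) = 6 edges. P[all 6 edges red] = (1/2)^6, and likewise for blue, so P[monochromatic] = 2·(1/2)^6 = 2^{1 − 6} = 1/32.
By linearity of expectation: E[X] = C(37, 4) · 2^{1 − 6} = 66045 · 1/32 = 66045/32.
Numerically: E[X] ≈ 2063.9062.

E[X] = C(37,4)·2^(1−C(4,2)) = 66045/32 ≈ 2063.9062.


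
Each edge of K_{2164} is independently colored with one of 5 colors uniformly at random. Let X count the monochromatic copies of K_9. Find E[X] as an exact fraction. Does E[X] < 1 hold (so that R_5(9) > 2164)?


E[X] = C(2164, 9) · 5^{1 − 36} = 2820446946663120530187432 · 5^{−35} = 2820446946663120530187432/2910383045673370361328125.
As a reduced fraction: E[X] = 2820446946663120530187432/2910383045673370361328125 ≈ 0.96910.
Is E[X] < 1? YES.
Since E[X] < 1, there exists a 5-coloring of K_{2164} with no monochromatic K_9; hence R_5(9) > 2164.

E[X] = 2820446946663120530187432/2910383045673370361328125 ≈ 0.96910; E[X] < 1, so R_5(9) > 2164.


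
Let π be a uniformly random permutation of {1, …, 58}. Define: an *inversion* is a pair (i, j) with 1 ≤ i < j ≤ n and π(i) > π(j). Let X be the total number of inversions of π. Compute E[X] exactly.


Write X = Σ X_I over the C(58, 2) = 1653 pairs i < j, with X_I the indicator of one inversion.
There are 1653 indicators.
For each fixed pair i < j, the values π(i) and π(j) are two distinct elements of {1, …, 58} in uniformly random order; by symmetry P[π(i) > π(j)] = 1/2.
By linearity: E[X] = 1653 · (1/2) = C(58, 2) · (1/2) = 1653/2 = 1653/2 ≈ 826.5000.

E[X] = 1653/2 = 826.5000.


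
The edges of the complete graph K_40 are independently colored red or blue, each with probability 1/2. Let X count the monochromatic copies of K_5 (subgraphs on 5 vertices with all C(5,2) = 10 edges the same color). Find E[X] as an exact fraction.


Let X = Σ_S X_S over the C(40, 5) = 658008 subsets S of size 5, where X_S = 1 if the K_5 on S is monochromatic.
For a fixed S, the K_5 on S has C(5, 2) = 10 edges. P[all 10 edges red] = (1/2)^10, and likewise for blue, so P[monochromatic] = 2·(1/2)^10 = 2^{1 − 10} = 1/512.
By linearity of expectation: E[X] = C(40, 5) · 2^{1 − 10} = 658008 · 1/512 = 82251/64.
Numerically: E[X] ≈ 1285.1719.

E[X] = C(40,5)·2^(1−C(5,2)) = 82251/64 ≈ 1285.1719.


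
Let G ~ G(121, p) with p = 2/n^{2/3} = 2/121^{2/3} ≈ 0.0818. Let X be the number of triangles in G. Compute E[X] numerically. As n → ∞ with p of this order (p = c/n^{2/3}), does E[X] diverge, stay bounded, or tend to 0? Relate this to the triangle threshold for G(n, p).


Number of potential triangles: C(121, 3) = 287980.
Each occurs with probability p³ ≈ (0.0818)³ ≈ 5.46411e-04.
By linearity: E[X] = C(121, 3)·p³ ≈ 287980 · 5.46411e-04 ≈ 157.355.
Since α = 2/3 < 1, p = c/n^{2/3} ≫ 1/n is above the triangle threshold p ~ 1/n. Asymptotically E[X] ~ (c³/6)·n^{3(1−α)} = (2³/6)·n^{1} → ∞; triangles are abundant w.h.p.

E[X] ≈ 157.355; in regime p = Θ(1/n^{2/3}) E[X] diverges (above the triangle threshold p ~ 1/n).


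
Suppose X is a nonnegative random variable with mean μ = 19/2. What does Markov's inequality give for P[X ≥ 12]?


μ = E[X] = 19/2, a = 12.
Markov: P[X ≥ 12] ≤ μ/a = (19/2)/12 = 19/24.
Numerically: ≈ 0.791667.
(Since a = 12 > μ = 9.500000, the bound 19/24 is < 1 and informative.)

P[X ≥ 12] ≤ 19/24 ≈ 0.791667.


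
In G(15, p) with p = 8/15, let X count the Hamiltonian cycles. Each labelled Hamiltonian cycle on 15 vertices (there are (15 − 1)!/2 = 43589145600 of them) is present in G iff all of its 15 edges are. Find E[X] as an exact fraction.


K_15 has (15 − 1)!/2 = 43589145600 labelled Hamiltonian cycles.
For each such Hamiltonian cycle H, let X_H = 1 if all 15 edges of H are present in G. Then P[X_H = 1] = p^{15} = (8/15)^{15} = 35184372088832/437893890380859375.
By linearity: E[X] = Σ_H E[X_H] = 43589145600 · p^{15} = 43589145600 · 35184372088832/437893890380859375 = 252453780711880523776/72081298828125.
Numerically: E[X] ≈ 3.5023e+06.

E[X] = 43589145600 · (8/15)^{15} = 252453780711880523776/72081298828125 ≈ 3.5023e+06.


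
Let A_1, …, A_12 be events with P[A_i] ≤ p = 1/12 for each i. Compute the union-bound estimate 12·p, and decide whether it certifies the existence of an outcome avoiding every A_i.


Union bound: P[∪_{i=1}^{12} A_i] ≤ Σ_i P[A_i] ≤ 12·p = 12·(1/12) = 1.
Numerically: 1 ≈ 1.00000.
Is 1 < 1? NO.
Since the bound 1 is ≥ 1, the union bound is uninformative here; it does NOT by itself certify existence.

12·p = 1 ≈ 1.00000; existence NOT certified by the union bound.


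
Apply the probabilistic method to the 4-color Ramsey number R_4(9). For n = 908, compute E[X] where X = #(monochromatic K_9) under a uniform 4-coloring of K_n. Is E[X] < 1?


E[X] = C(908, 9) · 4^{1 − 36} = 1111058428637338083100 · 4^{−35} = 1111058428637338083100/1180591620717411303424.
As a reduced fraction: E[X] = 277764607159334520775/295147905179352825856 ≈ 0.9411031.
Is E[X] < 1? YES.
Since E[X] < 1, there exists a 4-coloring of K_{908} with no monochromatic K_9; hence R_4(9) > 908.

E[X] = 277764607159334520775/295147905179352825856 ≈ 0.9411031; E[X] < 1, so R_4(9) > 908.


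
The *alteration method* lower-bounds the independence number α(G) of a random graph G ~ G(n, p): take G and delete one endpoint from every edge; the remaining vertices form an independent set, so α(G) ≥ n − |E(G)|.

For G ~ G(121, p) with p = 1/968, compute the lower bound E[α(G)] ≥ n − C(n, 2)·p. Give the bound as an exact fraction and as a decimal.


E[|E(G)|] = C(121, 2)·p = 7260 · (1/968) = 15/2.
E[α(G)] ≥ n − E[|E(G)|] = 121 − 15/2 = 227/2.
Numerically: ≈ 113.500.
(This is only a lower bound; the true E[α(G)] may be larger.)

E[α(G)] ≥ 227/2 ≈ 113.500.


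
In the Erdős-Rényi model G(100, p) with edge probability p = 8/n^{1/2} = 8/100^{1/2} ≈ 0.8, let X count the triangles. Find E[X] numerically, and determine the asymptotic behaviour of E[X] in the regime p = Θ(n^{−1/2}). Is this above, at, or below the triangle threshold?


Number of potential triangles: C(100, 3) = 161700.
Each occurs with probability p³ ≈ (0.8)³ ≈ 5.120000e-01.
By linearity: E[X] = C(100, 3)·p³ ≈ 161700 · 5.120000e-01 ≈ 82790.4000.
Since α = 1/2 < 1, p = c/n^{1/2} ≫ 1/n is above the triangle threshold p ~ 1/n. Asymptotically E[X] ~ (c³/6)·n^{3(1−α)} = (8³/6)·n^{1.5} → ∞; triangles are abundant w.h.p.

E[X] ≈ 82790.4000; in regime p = Θ(1/n^{1/2}) E[X] diverges (above the triangle threshold p ~ 1/n).


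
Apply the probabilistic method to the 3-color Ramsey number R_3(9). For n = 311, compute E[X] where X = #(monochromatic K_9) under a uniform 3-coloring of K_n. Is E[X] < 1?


E[X] = C(311, 9) · 3^{1 − 36} = 66733530156060130 · 3^{−35} = 66733530156060130/50031545098999707.
As a reduced fraction: E[X] = 66733530156060130/50031545098999707 ≈ 1.33383.
Is E[X] < 1? NO.
Since E[X] ≥ 1, the first-moment bound is inconclusive at n = 311; it does NOT by itself certify R_3(9) > 311.

E[X] = 66733530156060130/50031545098999707 ≈ 1.33383; E[X] ≥ 1; first-moment method inconclusive here.


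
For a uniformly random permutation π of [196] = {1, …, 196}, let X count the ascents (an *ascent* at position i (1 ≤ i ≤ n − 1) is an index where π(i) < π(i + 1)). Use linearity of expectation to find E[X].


Write X = Σ X_I over i = 1, …, 195, with X_I the indicator of one ascent.
There are 195 indicators.
For each fixed i, the pair (π(i), π(i+1)) is a uniformly random ordered pair of distinct values from {1, …, 196}; by symmetry P[π(i) < π(i+1)] = 1/2.
By linearity: E[X] = 195 · (1/2) = (196 − 1) · (1/2) = 195/2 ≈ 97.5000.

E[X] = 195/2 = 97.5000.


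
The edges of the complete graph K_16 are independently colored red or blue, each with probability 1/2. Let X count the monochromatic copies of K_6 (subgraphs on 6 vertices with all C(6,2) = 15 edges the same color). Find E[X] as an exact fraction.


Let X = Σ_S X_S over the C(16, 6) = 8008 subsets S of size 6, where X_S = 1 if the K_6 on S is monochromatic.
For a fixed S, the K_6 on S has C(6, 2) = 15 edges. P[all 15 edges red] = (1/2)^15, and likewise for blue, so P[monochromatic] = 2·(1/2)^15 = 2^{1 − 15} = 1/16384.
By linearity: E[X] = C(16, 6) · 2^{1 − 15} = 8008 · 1/16384 = 1001/2048.
Numerically: E[X] ≈ 0.489.

E[X] = C(16,6)·2^(1−C(6,2)) = 1001/2048 ≈ 0.489.


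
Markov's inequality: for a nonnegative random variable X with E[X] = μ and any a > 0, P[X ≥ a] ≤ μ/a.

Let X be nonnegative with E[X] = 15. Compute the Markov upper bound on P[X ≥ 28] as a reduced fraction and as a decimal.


μ = E[X] = 15, a = 28.
Markov: P[X ≥ 28] ≤ μ/a = (15)/28 = 15/28.
Numerically: ≈ 0.536.
(Since a = 28 > μ = 15.000, the bound 15/28 is < 1 and informative.)

P[X ≥ 28] ≤ 15/28 ≈ 0.536.


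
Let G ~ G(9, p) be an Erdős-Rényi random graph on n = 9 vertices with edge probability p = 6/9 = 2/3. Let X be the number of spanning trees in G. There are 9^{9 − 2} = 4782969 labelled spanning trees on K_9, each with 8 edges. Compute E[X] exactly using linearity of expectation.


K_9 has 9^{9 − 2} = 4782969 labelled spanning trees.
For each such spanning tree H, let X_H = 1 if all 8 edges of H are present in G. Then P[X_H = 1] = p^{8} = (2/3)^{8} = 256/6561.
Summing the indicators: E[X] = Σ_H E[X_H] = 4782969 · p^{8} = 4782969 · 256/6561 = 186624.
Numerically: E[X] ≈ 1.8662e+05.

E[X] = 4782969 · (2/3)^{8} = 186624 ≈ 1.8662e+05.


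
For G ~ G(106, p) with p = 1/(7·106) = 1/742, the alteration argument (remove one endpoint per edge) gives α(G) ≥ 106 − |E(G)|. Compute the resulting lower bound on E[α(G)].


E[|E(G)|] = C(106, 2)·p = 5565 · (1/742) = 15/2.
E[α(G)] ≥ n − E[|E(G)|] = 106 − 15/2 = 197/2.
Numerically: ≈ 98.50000.
(This is only a lower bound; the true E[α(G)] may be larger.)

E[α(G)] ≥ 197/2 ≈ 98.50000.


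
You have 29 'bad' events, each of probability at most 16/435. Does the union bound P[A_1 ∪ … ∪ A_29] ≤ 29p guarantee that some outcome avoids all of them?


Union bound: P[∪_{i=1}^{29} A_i] ≤ Σ_i P[A_i] ≤ 29·p = 29·(16/435) = 16/15.
Numerically: 16/15 ≈ 1.0667.
Is 16/15 < 1? NO.
Since the bound 16/15 is ≥ 1, the union bound is uninformative here; it does NOT by itself certify existence.

29·p = 16/15 ≈ 1.0667; existence NOT certified by the union bound.


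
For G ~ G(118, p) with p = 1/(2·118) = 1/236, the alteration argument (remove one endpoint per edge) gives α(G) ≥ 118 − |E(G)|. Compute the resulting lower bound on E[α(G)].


E[|E(G)|] = C(118, 2)·p = 6903 · (1/236) = 117/4.
E[α(G)] ≥ n − E[|E(G)|] = 118 − 117/4 = 355/4.
Numerically: ≈ 88.7500.
(This is only a lower bound; the true E[α(G)] may be larger.)

E[α(G)] ≥ 355/4 ≈ 88.7500.


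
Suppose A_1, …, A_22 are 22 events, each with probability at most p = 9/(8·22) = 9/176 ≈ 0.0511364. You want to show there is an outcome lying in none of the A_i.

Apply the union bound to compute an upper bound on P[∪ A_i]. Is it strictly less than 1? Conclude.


Union bound: P[∪_{i=1}^{22} A_i] ≤ Σ_i P[A_i] ≤ 22·p = 22·(9/176) = 9/8.
Numerically: 9/8 ≈ 1.1250000.
Is 9/8 < 1? NO.
Since the bound 9/8 is ≥ 1, the union bound is uninformative here; it does NOT by itself certify existence.

22·p = 9/8 ≈ 1.1250000; existence NOT certified by the union bound.


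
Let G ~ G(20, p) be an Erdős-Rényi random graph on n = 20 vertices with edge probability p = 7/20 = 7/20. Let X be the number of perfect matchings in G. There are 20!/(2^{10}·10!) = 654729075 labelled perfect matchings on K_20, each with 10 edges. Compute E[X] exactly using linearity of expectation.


K_20 has 20!/(2^{10}·10!) = 654729075 labelled perfect matchings.
For each such perfect matching H, let X_H = 1 if all 10 edges of H are present in G. Then P[X_H = 1] = p^{10} = (7/20)^{10} = 282475249/10240000000000.
Summing the indicators: E[X] = Σ_H E[X_H] = 654729075 · p^{10} = 654729075 · 282475249/10240000000000 = 7397790339526587/409600000000.
Numerically: E[X] ≈ 1.81e+04.

E[X] = 654729075 · (7/20)^{10} = 7397790339526587/409600000000 ≈ 1.81e+04.


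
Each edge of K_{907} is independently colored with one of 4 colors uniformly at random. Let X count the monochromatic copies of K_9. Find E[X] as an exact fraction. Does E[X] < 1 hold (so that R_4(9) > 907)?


E[X] = C(907, 9) · 4^{1 − 36} = 1100045734961417331175 · 4^{−35} = 1100045734961417331175/1180591620717411303424.
As a reduced fraction: E[X] = 1100045734961417331175/1180591620717411303424 ≈ 0.9317750.
Is E[X] < 1? YES.
Since E[X] < 1, there exists a 4-coloring of K_{907} with no monochromatic K_9; hence R_4(9) > 907.

E[X] = 1100045734961417331175/1180591620717411303424 ≈ 0.9317750; E[X] < 1, so R_4(9) > 907.


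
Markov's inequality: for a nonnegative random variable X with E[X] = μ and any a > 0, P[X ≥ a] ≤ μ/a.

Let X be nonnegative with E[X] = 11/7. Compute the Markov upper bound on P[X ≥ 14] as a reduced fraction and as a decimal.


μ = E[X] = 11/7, a = 14.
Markov: P[X ≥ 14] ≤ μ/a = (11/7)/14 = 11/98.
Numerically: ≈ 0.11224.
(Since a = 14 > μ = 1.57143, the bound 11/98 is < 1 and informative.)

P[X ≥ 14] ≤ 11/98 ≈ 0.11224.


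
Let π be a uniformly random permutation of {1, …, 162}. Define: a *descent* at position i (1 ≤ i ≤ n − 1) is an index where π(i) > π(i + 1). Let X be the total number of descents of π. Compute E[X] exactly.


Write X = Σ X_I over i = 1, …, 161, with X_I the indicator of one descent.
There are 161 indicators.
For each fixed i, the pair (π(i), π(i+1)) is a uniformly random ordered pair of distinct values from {1, …, 162}; by symmetry P[π(i) > π(i+1)] = 1/2.
By linearity: E[X] = 161 · (1/2) = (162 − 1) · (1/2) = 161/2 ≈ 80.50000.

E[X] = 161/2 = 80.50000.


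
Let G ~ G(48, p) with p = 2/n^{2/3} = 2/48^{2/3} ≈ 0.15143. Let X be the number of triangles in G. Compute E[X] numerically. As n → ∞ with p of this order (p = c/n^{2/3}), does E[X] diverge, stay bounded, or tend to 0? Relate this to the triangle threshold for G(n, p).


Number of potential triangles: C(48, 3) = 17296.
Each occurs with probability p³ ≈ (0.15143)³ ≈ 3.4722222e-03.
By linearity: E[X] = C(48, 3)·p³ ≈ 17296 · 3.4722222e-03 ≈ 60.05556.
Since α = 2/3 < 1, p = c/n^{2/3} ≫ 1/n is above the triangle threshold p ~ 1/n. Asymptotically E[X] ~ (c³/6)·n^{3(1−α)} = (2³/6)·n^{1} → ∞; triangles are abundant w.h.p.

E[X] ≈ 60.05556; in regime p = Θ(1/n^{2/3}) E[X] diverges (above the triangle threshold p ~ 1/n).


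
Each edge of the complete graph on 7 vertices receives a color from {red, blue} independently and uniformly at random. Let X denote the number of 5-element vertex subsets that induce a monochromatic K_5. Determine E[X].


Let X = Σ_S X_S over the C(7, 5) = 21 subsets S of size 5, where X_S = 1 if the K_5 on S is monochromatic.
For a fixed S, the K_5 on S has C(5, 2) = 10 edges. P[all 10 edges red] = (1/2)^10, and likewise for blue, so P[monochromatic] = 2·(1/2)^10 = 2^{1 − 10} = 1/512.
By linearity: E[X] = C(7, 5) · 2^{1 − 10} = 21 · 1/512 = 21/512.
Numerically: E[X] ≈ 0.04102.

E[X] = C(7,5)·2^(1−C(5,2)) = 21/512 ≈ 0.04102.


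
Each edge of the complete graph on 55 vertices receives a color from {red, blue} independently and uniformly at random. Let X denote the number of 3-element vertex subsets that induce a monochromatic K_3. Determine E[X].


Let X = Σ_S X_S over the C(55, 3) = 26235 subsets S of size 3, where X_S = 1 if the K_3 on S is monochromatic.
For a fixed S, the K_3 on S has C(3, 2) = 3 edges. P[all 3 edges red] = (1/2)^3, and likewise for blue, so P[monochromatic] = 2·(1/2)^3 = 2^{1 − 3} = 1/4.
Summing: E[X] = C(55, 3) · 2^{1 − 3} = 26235 · 1/4 = 26235/4.
Numerically: E[X] ≈ 6558.750.

E[X] = C(55,3)·2^(1−C(3,2)) = 26235/4 ≈ 6558.750.


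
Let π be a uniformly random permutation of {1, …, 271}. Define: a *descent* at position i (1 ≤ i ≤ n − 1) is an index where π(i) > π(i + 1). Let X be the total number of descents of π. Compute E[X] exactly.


Write X = Σ X_I over i = 1, …, 270, with X_I the indicator of one descent.
There are 270 indicators.
For each fixed i, the pair (π(i), π(i+1)) is a uniformly random ordered pair of distinct values from {1, …, 271}; by symmetry P[π(i) > π(i+1)] = 1/2.
By linearity: E[X] = 270 · (1/2) = (271 − 1) · (1/2) = 135 ≈ 135.000.

E[X] = 135 = 135.000.


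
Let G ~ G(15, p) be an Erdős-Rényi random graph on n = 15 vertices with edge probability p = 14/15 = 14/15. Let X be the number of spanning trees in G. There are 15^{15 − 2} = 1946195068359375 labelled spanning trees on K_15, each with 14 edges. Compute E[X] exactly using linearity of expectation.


K_15 has 15^{15 − 2} = 1946195068359375 labelled spanning trees.
For each such spanning tree H, let X_H = 1 if all 14 edges of H are present in G. Then P[X_H = 1] = p^{14} = (14/15)^{14} = 11112006825558016/29192926025390625.
By linearity: E[X] = Σ_H E[X_H] = 1946195068359375 · p^{14} = 1946195068359375 · 11112006825558016/29192926025390625 = 11112006825558016/15.
Numerically: E[X] ≈ 7.408e+14.

E[X] = 1946195068359375 · (14/15)^{14} = 11112006825558016/15 ≈ 7.408e+14.


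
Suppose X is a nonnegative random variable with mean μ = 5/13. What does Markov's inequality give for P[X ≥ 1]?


μ = E[X] = 5/13, a = 1.
Markov: P[X ≥ 1] ≤ μ/a = (5/13)/1 = 5/13.
Numerically: ≈ 0.38462.
(Since a = 1 > μ = 0.38462, the bound 5/13 is < 1 and informative.)

P[X ≥ 1] ≤ 5/13 ≈ 0.38462.


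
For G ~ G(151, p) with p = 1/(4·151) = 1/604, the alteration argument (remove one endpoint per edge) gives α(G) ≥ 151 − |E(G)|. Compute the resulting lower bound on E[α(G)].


E[|E(G)|] = C(151, 2)·p = 11325 · (1/604) = 75/4.
E[α(G)] ≥ n − E[|E(G)|] = 151 − 75/4 = 529/4.
Numerically: ≈ 132.250000.
(This is only a lower bound; the true E[α(G)] may be larger.)

E[α(G)] ≥ 529/4 ≈ 132.250000.


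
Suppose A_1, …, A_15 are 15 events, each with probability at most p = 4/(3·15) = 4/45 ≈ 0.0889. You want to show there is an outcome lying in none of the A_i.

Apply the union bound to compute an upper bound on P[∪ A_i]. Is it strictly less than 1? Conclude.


Union bound: P[∪_{i=1}^{15} A_i] ≤ Σ_i P[A_i] ≤ 15·p = 15·(4/45) = 4/3.
Numerically: 4/3 ≈ 1.3333.
Is 4/3 < 1? NO.
Since the bound 4/3 is ≥ 1, the union bound is uninformative here; it does NOT by itself certify existence.

15·p = 4/3 ≈ 1.3333; existence NOT certified by the union bound.


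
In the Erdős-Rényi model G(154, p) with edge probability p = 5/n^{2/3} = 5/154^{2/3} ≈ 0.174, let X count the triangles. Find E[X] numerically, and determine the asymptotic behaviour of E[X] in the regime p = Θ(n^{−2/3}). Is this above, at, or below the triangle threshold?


Number of potential triangles: C(154, 3) = 596904.
Each occurs with probability p³ ≈ (0.174)³ ≈ 5.27070e-03.
By linearity: E[X] = C(154, 3)·p³ ≈ 596904 · 5.27070e-03 ≈ 3146.104.
Since α = 2/3 < 1, p = c/n^{2/3} ≫ 1/n is above the triangle threshold p ~ 1/n. Asymptotically E[X] ~ (c³/6)·n^{3(1−α)} = (5³/6)·n^{1} → ∞; triangles are abundant w.h.p.

E[X] ≈ 3146.104; in regime p = Θ(1/n^{2/3}) E[X] diverges (above the triangle threshold p ~ 1/n).


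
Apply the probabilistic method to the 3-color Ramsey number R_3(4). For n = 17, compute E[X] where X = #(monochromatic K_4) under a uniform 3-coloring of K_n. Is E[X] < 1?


E[X] = C(17, 4) · 3^{1 − 6} = 2380 · 3^{−5} = 2380/243.
As a reduced fraction: E[X] = 2380/243 ≈ 9.794.
Is E[X] < 1? NO.
Since E[X] ≥ 1, the first-moment bound is inconclusive at n = 17; it does NOT by itself certify R_3(4) > 17.

E[X] = 2380/243 ≈ 9.794; E[X] ≥ 1; first-moment method inconclusive here.


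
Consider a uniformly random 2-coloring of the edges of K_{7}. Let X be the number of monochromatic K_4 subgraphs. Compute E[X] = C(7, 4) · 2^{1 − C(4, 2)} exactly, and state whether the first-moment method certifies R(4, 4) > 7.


E[X] = C(7, 4) · 2^{1 − 6} = 35 · 2^{−5} = 35/32.
As a reduced fraction: E[X] = 35/32 ≈ 1.093750.
Is E[X] < 1? NO.
Since E[X] ≥ 1, the first-moment bound is inconclusive at n = 7; it does NOT by itself certify R(4, 4) > 7.

E[X] = 35/32 ≈ 1.093750; E[X] ≥ 1; first-moment method inconclusive here.


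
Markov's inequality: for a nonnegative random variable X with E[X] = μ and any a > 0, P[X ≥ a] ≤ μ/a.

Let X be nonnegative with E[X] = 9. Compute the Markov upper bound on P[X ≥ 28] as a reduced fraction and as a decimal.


μ = E[X] = 9, a = 28.
Markov: P[X ≥ 28] ≤ μ/a = (9)/28 = 9/28.
Numerically: ≈ 0.321429.
(Since a = 28 > μ = 9.000000, the bound 9/28 is < 1 and informative.)

P[X ≥ 28] ≤ 9/28 ≈ 0.321429.


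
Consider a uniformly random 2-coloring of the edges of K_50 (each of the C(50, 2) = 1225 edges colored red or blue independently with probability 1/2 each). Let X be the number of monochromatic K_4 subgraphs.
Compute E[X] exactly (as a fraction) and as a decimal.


Let X = Σ_S X_S over the C(50, 4) = 230300 subsets S of size 4, where X_S = 1 if the K_4 on S is monochromatic.
For a fixed S, the K_4 on S has C(4, 2) = 6 edges. P[all 6 edges red] = (1/2)^6, and likewise for blue, so P[monochromatic] = 2·(1/2)^6 = 2^{1 − 6} = 1/32.
By linearity: E[X] = C(50, 4) · 2^{1 − 6} = 230300 · 1/32 = 57575/8.
Numerically: E[X] ≈ 7196.87500.

E[X] = C(50,4)·2^(1−C(4,2)) = 57575/8 ≈ 7196.87500.


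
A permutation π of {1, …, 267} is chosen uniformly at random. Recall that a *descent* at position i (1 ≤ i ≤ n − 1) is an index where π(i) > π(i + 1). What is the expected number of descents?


Write X = Σ X_I over i = 1, …, 266, with X_I the indicator of one descent.
There are 266 indicators.
For each fixed i, the pair (π(i), π(i+1)) is a uniformly random ordered pair of distinct values from {1, …, 267}; by symmetry P[π(i) > π(i+1)] = 1/2.
By linearity: E[X] = 266 · (1/2) = (267 − 1) · (1/2) = 133 ≈ 133.000.

E[X] = 133 = 133.000.


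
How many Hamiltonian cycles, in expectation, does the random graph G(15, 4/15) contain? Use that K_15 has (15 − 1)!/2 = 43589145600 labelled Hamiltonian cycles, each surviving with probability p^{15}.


K_15 has (15 − 1)!/2 = 43589145600 labelled Hamiltonian cycles.
For each such Hamiltonian cycle H, let X_H = 1 if all 15 edges of H are present in G. Then P[X_H = 1] = p^{15} = (4/15)^{15} = 1073741824/437893890380859375.
Summing the indicators: E[X] = Σ_H E[X_H] = 43589145600 · p^{15} = 43589145600 · 1073741824/437893890380859375 = 7704277975826432/72081298828125.
Numerically: E[X] ≈ 106.88.

E[X] = 43589145600 · (4/15)^{15} = 7704277975826432/72081298828125 ≈ 106.88.


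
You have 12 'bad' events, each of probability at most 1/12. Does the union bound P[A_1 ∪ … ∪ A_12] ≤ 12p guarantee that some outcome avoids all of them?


Union bound: P[∪_{i=1}^{12} A_i] ≤ Σ_i P[A_i] ≤ 12·p = 12·(1/12) = 1.
Numerically: 1 ≈ 1.000.
Is 1 < 1? NO.
Since the bound 1 is ≥ 1, the union bound is uninformative here; it does NOT by itself certify existence.

12·p = 1 ≈ 1.000; existence NOT certified by the union bound.


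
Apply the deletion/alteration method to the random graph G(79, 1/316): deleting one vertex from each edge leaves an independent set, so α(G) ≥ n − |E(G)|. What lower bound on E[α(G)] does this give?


E[|E(G)|] = C(79, 2)·p = 3081 · (1/316) = 39/4.
E[α(G)] ≥ n − E[|E(G)|] = 79 − 39/4 = 277/4.
Numerically: ≈ 69.25000.
(This is only a lower bound; the true E[α(G)] may be larger.)

E[α(G)] ≥ 277/4 ≈ 69.25000.


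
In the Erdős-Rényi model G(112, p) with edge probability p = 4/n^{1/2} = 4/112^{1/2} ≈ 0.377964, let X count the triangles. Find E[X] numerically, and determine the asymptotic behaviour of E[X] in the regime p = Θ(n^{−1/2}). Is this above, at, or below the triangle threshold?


Number of potential triangles: C(112, 3) = 227920.
Each occurs with probability p³ ≈ (0.377964)³ ≈ 5.39949247e-02.
By linearity: E[X] = C(112, 3)·p³ ≈ 227920 · 5.39949247e-02 ≈ 12306.523241.
Since α = 1/2 < 1, p = c/n^{1/2} ≫ 1/n is above the triangle threshold p ~ 1/n. Asymptotically E[X] ~ (c³/6)·n^{3(1−α)} = (4³/6)·n^{1.5} → ∞; triangles are abundant w.h.p.

E[X] ≈ 12306.523241; in regime p = Θ(1/n^{1/2}) E[X] diverges (above the triangle threshold p ~ 1/n).


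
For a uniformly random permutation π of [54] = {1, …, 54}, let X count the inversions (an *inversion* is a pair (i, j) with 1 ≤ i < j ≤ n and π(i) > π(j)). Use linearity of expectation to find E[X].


Write X = Σ X_I over the C(54, 2) = 1431 pairs i < j, with X_I the indicator of one inversion.
There are 1431 indicators.
For each fixed pair i < j, the values π(i) and π(j) are two distinct elements of {1, …, 54} in uniformly random order; by symmetry P[π(i) > π(j)] = 1/2.
By linearity: E[X] = 1431 · (1/2) = C(54, 2) · (1/2) = 1431/2 = 1431/2 ≈ 715.500000.

E[X] = 1431/2 = 715.500000.


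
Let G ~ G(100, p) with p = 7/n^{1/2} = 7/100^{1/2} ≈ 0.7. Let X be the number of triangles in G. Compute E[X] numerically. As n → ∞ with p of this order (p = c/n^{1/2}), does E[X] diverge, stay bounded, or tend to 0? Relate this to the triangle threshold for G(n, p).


Number of potential triangles: C(100, 3) = 161700.
Each occurs with probability p³ ≈ (0.7)³ ≈ 3.43000e-01.
By linearity: E[X] = C(100, 3)·p³ ≈ 161700 · 3.43000e-01 ≈ 55463.100.
Since α = 1/2 < 1, p = c/n^{1/2} ≫ 1/n is above the triangle threshold p ~ 1/n. Asymptotically E[X] ~ (c³/6)·n^{3(1−α)} = (7³/6)·n^{1.5} → ∞; triangles are abundant w.h.p.

E[X] ≈ 55463.100; in regime p = Θ(1/n^{1/2}) E[X] diverges (above the triangle threshold p ~ 1/n).


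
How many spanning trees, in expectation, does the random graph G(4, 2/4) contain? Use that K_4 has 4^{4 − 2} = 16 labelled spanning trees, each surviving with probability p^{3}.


K_4 has 4^{4 − 2} = 16 labelled spanning trees.
For each such spanning tree H, let X_H = 1 if all 3 edges of H are present in G. Then P[X_H = 1] = p^{3} = (1/2)^{3} = 1/8.
By linearity: E[X] = Σ_H E[X_H] = 16 · p^{3} = 16 · 1/8 = 2.
Numerically: E[X] ≈ 2.

E[X] = 16 · (1/2)^{3} = 2 ≈ 2.


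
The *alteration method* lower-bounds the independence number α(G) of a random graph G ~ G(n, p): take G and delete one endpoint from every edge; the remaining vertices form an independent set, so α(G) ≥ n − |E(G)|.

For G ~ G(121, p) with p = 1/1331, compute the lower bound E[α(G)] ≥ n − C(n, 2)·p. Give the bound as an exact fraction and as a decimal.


E[|E(G)|] = C(121, 2)·p = 7260 · (1/1331) = 60/11.
E[α(G)] ≥ n − E[|E(G)|] = 121 − 60/11 = 1271/11.
Numerically: ≈ 115.5455.
(This is only a lower bound; the true E[α(G)] may be larger.)

E[α(G)] ≥ 1271/11 ≈ 115.5455.


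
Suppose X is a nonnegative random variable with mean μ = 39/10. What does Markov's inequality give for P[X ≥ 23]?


μ = E[X] = 39/10, a = 23.
Markov: P[X ≥ 23] ≤ μ/a = (39/10)/23 = 39/230.
Numerically: ≈ 0.16957.
(Since a = 23 > μ = 3.90000, the bound 39/230 is < 1 and informative.)

P[X ≥ 23] ≤ 39/230 ≈ 0.16957.


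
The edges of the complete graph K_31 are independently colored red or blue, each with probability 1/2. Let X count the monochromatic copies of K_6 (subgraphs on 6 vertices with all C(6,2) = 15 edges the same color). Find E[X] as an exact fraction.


Let X = Σ_S X_S over the C(31, 6) = 736281 subsets S of size 6, where X_S = 1 if the K_6 on S is monochromatic.
For a fixed S, the K_6 on S has C(6, 2) = 15 edges. P[all 15 edges red] = (1/2)^15, and likewise for blue, so P[monochromatic] = 2·(1/2)^15 = 2^{1 − 15} = 1/16384.
Summing: E[X] = C(31, 6) · 2^{1 − 15} = 736281 · 1/16384 = 736281/16384.
Numerically: E[X] ≈ 44.939026.

E[X] = C(31,6)·2^(1−C(6,2)) = 736281/16384 ≈ 44.939026.


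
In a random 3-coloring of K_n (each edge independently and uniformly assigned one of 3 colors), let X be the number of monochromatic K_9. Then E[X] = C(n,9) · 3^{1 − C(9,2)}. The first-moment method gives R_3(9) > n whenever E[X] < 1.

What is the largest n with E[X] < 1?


We need C(n, 9) · 3^{1 − 36} < 1, i.e. C(n, 9) < 3^{36 − 1} = 50031545098999707.
Check values of n near the boundary:
  n = 297: C(297, 9) = 43842345008337645; 43842345008337645 < 50031545098999707? YES
  n = 298: C(298, 9) = 45207677551849890; 45207677551849890 < 50031545098999707? YES
  n = 299: C(299, 9) = 46610674441390059; 46610674441390059 < 50031545098999707? YES
  n = 300: C(300, 9) = 48052241692154700; 48052241692154700 < 50031545098999707? YES
  n = 301: C(301, 9) = 49533303936090975; 49533303936090975 < 50031545098999707? YES
  n = 302: C(302, 9) = 51054804739588650; 51054804739588650 < 50031545098999707? NO
  n = 303: C(303, 9) = 52617706925494425; 52617706925494425 < 50031545098999707? NO
The largest n with C(n, 9) < 50031545098999707 is n = 301 (where E[X] = 16511101312030325/16677181699666569 ≈ 0.99004). Hence R_3(9) > 301, i.e. R_3(9) ≥ 302.

Largest n = 301; hence R_3(9) > 301.


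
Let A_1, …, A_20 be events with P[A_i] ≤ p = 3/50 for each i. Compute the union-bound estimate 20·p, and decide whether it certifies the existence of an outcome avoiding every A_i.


Union bound: P[∪_{i=1}^{20} A_i] ≤ Σ_i P[A_i] ≤ 20·p = 20·(3/50) = 6/5.
Numerically: 6/5 ≈ 1.200.
Is 6/5 < 1? NO.
Since the bound 6/5 is ≥ 1, the union bound is uninformative here; it does NOT by itself certify existence.

20·p = 6/5 ≈ 1.200; existence NOT certified by the union bound.


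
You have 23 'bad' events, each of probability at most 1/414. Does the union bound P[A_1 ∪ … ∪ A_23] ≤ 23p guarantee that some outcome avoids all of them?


Union bound: P[∪_{i=1}^{23} A_i] ≤ Σ_i P[A_i] ≤ 23·p = 23·(1/414) = 1/18.
Numerically: 1/18 ≈ 0.0555556.
Is 1/18 < 1? YES.
Since P[∪ A_i] ≤ 1/18 < 1, the complement has P[∩ A_i^c] ≥ 1 − 1/18 = 17/18 > 0, so some outcome avoids every A_i.

23·p = 1/18 ≈ 0.0555556; existence CERTIFIED by the union bound.


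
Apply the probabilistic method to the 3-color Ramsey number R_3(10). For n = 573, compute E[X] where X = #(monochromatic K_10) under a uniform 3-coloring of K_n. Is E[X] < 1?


E[X] = C(573, 10) · 3^{1 − 45} = 971597135635805762226 · 3^{−44} = 971597135635805762226/984770902183611232881.
As a reduced fraction: E[X] = 35985079097622435638/36472996377170786403 ≈ 0.987.
Is E[X] < 1? YES.
Since E[X] < 1, there exists a 3-coloring of K_{573} with no monochromatic K_10; hence R_3(10) > 573.

E[X] = 35985079097622435638/36472996377170786403 ≈ 0.987; E[X] < 1, so R_3(10) > 573.


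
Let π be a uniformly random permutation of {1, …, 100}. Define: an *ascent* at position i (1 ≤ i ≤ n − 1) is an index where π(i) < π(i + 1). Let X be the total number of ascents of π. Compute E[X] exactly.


Write X = Σ X_I over i = 1, …, 99, with X_I the indicator of one ascent.
There are 99 indicators.
For each fixed i, the pair (π(i), π(i+1)) is a uniformly random ordered pair of distinct values from {1, …, 100}; by symmetry P[π(i) < π(i+1)] = 1/2.
By linearity: E[X] = 99 · (1/2) = (100 − 1) · (1/2) = 99/2 ≈ 49.500.

E[X] = 99/2 = 49.500.


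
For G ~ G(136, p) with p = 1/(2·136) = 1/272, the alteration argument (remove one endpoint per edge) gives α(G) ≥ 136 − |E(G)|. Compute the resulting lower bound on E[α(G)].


E[|E(G)|] = C(136, 2)·p = 9180 · (1/272) = 135/4.
E[α(G)] ≥ n − E[|E(G)|] = 136 − 135/4 = 409/4.
Numerically: ≈ 102.2500.
(This is only a lower bound; the true E[α(G)] may be larger.)

E[α(G)] ≥ 409/4 ≈ 102.2500.


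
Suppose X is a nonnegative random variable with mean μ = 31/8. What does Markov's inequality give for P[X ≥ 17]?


μ = E[X] = 31/8, a = 17.
Markov: P[X ≥ 17] ≤ μ/a = (31/8)/17 = 31/136.
Numerically: ≈ 0.228.
(Since a = 17 > μ = 3.875, the bound 31/136 is < 1 and informative.)

P[X ≥ 17] ≤ 31/136 ≈ 0.228.


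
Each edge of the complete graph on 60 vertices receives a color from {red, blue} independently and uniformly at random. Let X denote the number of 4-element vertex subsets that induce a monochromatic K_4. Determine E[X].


Let X = Σ_S X_S over the C(60, 4) = 487635 subsets S of size 4, where X_S = 1 if the K_4 on S is monochromatic.
For a fixed S, the K_4 on S has C(4, 2) = 6 edges. P[all 6 edges red] = (1/2)^6, and likewise for blue, so P[monochromatic] = 2·(1/2)^6 = 2^{1 − 6} = 1/32.
By linearity: E[X] = C(60, 4) · 2^{1 − 6} = 487635 · 1/32 = 487635/32.
Numerically: E[X] ≈ 15238.59375.

E[X] = C(60,4)·2^(1−C(4,2)) = 487635/32 ≈ 15238.59375.


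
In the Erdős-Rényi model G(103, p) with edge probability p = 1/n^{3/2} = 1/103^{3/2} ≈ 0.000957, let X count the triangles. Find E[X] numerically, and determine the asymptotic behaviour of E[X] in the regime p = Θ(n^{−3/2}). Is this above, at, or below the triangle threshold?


Number of potential triangles: C(103, 3) = 176851.
Each occurs with probability p³ ≈ (0.000957)³ ≈ 8.75452e-10.
By linearity: E[X] = C(103, 3)·p³ ≈ 176851 · 8.75452e-10 ≈ 0.000.
Since α = 3/2 > 1, p = c/n^{3/2} = o(1/n) is below the triangle threshold p ~ 1/n. Asymptotically E[X] ~ (c³/6)·n^{3(1−α)} = (1³/6)·n^{-1.5} → 0, so by Markov's inequality G has no triangles w.h.p.

E[X] ≈ 0.000; in regime p = Θ(1/n^{3/2}) E[X] tends to 0 (below the triangle threshold p ~ 1/n).


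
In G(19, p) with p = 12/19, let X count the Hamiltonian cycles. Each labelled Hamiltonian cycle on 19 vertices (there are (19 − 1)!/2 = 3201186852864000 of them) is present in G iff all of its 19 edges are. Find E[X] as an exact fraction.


K_19 has (19 − 1)!/2 = 3201186852864000 labelled Hamiltonian cycles.
For each such Hamiltonian cycle H, let X_H = 1 if all 19 edges of H are present in G. Then P[X_H = 1] = p^{19} = (12/19)^{19} = 319479999370622926848/1978419655660313589123979.
By linearity of expectation: E[X] = Σ_H E[X_H] = 3201186852864000 · p^{19} = 3201186852864000 · 319479999370622926848/1978419655660313589123979 = 1022715173738237107931793611292672000/1978419655660313589123979.
Numerically: E[X] ≈ 5.169e+11.

E[X] = 3201186852864000 · (12/19)^{19} = 1022715173738237107931793611292672000/1978419655660313589123979 ≈ 5.169e+11.


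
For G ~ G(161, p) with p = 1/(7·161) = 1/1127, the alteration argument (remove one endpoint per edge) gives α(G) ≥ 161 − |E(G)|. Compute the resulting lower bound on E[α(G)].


E[|E(G)|] = C(161, 2)·p = 12880 · (1/1127) = 80/7.
E[α(G)] ≥ n − E[|E(G)|] = 161 − 80/7 = 1047/7.
Numerically: ≈ 149.57143.
(This is only a lower bound; the true E[α(G)] may be larger.)

E[α(G)] ≥ 1047/7 ≈ 149.57143.


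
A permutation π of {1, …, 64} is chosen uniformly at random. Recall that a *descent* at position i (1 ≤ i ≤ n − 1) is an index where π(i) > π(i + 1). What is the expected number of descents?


Write X = Σ X_I over i = 1, …, 63, with X_I the indicator of one descent.
There are 63 indicators.
For each fixed i, the pair (π(i), π(i+1)) is a uniformly random ordered pair of distinct values from {1, …, 64}; by symmetry P[π(i) > π(i+1)] = 1/2.
By linearity: E[X] = 63 · (1/2) = (64 − 1) · (1/2) = 63/2 ≈ 31.5000.

E[X] = 63/2 = 31.5000.


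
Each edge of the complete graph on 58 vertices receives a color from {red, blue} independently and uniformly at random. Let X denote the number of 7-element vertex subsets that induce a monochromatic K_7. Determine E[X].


Let X = Σ_S X_S over the C(58, 7) = 300674088 subsets S of size 7, where X_S = 1 if the K_7 on S is monochromatic.
For a fixed S, the K_7 on S has C(7, 2) = 21 edges. P[all 21 edges red] = (1/2)^21, and likewise for blue, so P[monochromatic] = 2·(1/2)^21 = 2^{1 − 21} = 1/1048576.
By linearity of expectation: E[X] = C(58, 7) · 2^{1 − 21} = 300674088 · 1/1048576 = 37584261/131072.
Numerically: E[X] ≈ 286.745155.

E[X] = C(58,7)·2^(1−C(7,2)) = 37584261/131072 ≈ 286.745155.
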